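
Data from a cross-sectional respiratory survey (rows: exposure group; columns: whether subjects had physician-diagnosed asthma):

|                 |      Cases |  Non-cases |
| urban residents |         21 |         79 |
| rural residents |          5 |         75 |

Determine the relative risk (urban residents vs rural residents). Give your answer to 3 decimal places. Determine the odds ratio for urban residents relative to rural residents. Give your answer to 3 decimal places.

risk, urban residents = 21/100 = 0.2100
risk, rural residents = 5/80 = 0.0625
RR = 0.2100 / 0.0625 = 3.360
OR = (21 × 75) / (79 × 5) = 1575/395 ≈ 3.987

RR = 3.360; OR = 3.987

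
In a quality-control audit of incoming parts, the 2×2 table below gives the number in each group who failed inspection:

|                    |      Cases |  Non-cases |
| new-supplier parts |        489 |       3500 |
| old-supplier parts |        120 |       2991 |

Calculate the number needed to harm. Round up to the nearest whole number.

12

risk, new-supplier parts = 489/3989 = 0.122587
risk, old-supplier parts = 120/3111 = 0.038573
absolute risk difference = 0.084014
1 / 0.084014 = 11.903 → round up → 12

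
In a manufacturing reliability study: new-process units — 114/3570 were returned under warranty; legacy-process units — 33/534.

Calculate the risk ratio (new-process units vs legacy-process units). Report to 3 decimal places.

risk, new-process units = 114/3570 = 0.03193
risk, legacy-process units = 33/534 = 0.06180
RR = 0.03193 / 0.06180 = 0.517

0.517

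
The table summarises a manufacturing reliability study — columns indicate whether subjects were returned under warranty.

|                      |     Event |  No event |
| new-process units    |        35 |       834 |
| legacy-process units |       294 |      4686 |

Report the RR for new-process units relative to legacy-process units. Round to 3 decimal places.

risk, new-process units = 35/869 = 0.04028
risk, legacy-process units = 294/4980 = 0.05904
RR = 0.04028 / 0.05904 = 0.682

RR = 0.682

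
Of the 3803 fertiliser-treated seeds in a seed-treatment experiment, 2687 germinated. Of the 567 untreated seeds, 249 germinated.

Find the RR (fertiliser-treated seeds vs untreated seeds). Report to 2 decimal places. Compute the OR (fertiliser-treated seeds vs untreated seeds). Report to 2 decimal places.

risk, fertiliser-treated seeds = 2687/3803 = 0.7065
risk, untreated seeds = 249/567 = 0.4392
RR = 0.7065 / 0.4392 = 1.61
odds, fertiliser-treated seeds = 2687/1116 = 2.4077
odds, untreated seeds = 249/318 = 0.7830
OR = 2.4077 / 0.7830 = 3.07

RR = 1.61; OR = 3.07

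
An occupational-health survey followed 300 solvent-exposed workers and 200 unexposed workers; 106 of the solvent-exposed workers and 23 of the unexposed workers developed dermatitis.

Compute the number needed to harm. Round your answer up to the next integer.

risk, solvent-exposed workers = 106/300 = 0.353333
risk, unexposed workers = 23/200 = 0.115000
absolute risk difference = 0.238333
1 / 0.238333 = 4.196 → round up → 5

NNH ≈ 5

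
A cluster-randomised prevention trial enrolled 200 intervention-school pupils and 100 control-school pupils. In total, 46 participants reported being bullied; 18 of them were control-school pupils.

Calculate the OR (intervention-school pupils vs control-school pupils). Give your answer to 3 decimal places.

0.742

intervention-school pupils with the outcome: 46 − 18 = 28
intervention-school pupils without the outcome: 200 − 28 = 172
control-school pupils without the outcome: 100 − 18 = 82
odds, intervention-school pupils = 28/172 = 0.1628
odds, control-school pupils = 18/82 = 0.2195
OR = 0.1628 / 0.2195 = 0.742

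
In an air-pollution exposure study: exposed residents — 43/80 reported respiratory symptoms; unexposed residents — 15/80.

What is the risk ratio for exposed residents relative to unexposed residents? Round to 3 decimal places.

RR ≈ 2.867

risk, exposed residents = 43/80 = 0.5375
risk, unexposed residents = 15/80 = 0.1875
RR = 0.5375 / 0.1875 = 2.867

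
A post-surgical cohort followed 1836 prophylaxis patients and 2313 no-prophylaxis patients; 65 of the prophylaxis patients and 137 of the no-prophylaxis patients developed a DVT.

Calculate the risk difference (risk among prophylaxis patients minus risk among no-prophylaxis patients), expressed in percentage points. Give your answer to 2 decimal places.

-2.38

risk, prophylaxis patients = 65/1836 = 0.03540
risk, no-prophylaxis patients = 137/2313 = 0.05923
risk difference = 0.03540 − 0.05923 = -0.02383 → -2.38 percentage points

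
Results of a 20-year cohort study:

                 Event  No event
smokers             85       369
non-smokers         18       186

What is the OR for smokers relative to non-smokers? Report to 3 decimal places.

2.380

odds, smokers = 85/369 = 0.2304
odds, non-smokers = 18/186 = 0.0968
OR = 0.2304 / 0.0968 = 2.380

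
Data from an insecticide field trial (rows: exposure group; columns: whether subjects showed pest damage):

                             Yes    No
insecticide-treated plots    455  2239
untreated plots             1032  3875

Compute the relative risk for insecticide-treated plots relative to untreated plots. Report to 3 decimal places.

risk, insecticide-treated plots = 455/2694 = 0.1689
risk, untreated plots = 1032/4907 = 0.2103
RR = 0.1689 / 0.2103 = 0.803

RR = 0.803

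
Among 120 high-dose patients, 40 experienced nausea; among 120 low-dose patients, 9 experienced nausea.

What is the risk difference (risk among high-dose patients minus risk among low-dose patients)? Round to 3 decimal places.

risk, high-dose patients = 40/120 = 0.3333
risk, low-dose patients = 9/120 = 0.0750
risk difference = 0.3333 − 0.0750 = 0.258

RD: 0.258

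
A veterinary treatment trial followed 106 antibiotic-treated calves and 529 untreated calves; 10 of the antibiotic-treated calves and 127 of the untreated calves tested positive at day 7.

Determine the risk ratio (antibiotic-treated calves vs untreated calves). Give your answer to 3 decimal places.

risk, antibiotic-treated calves = 10/106 = 0.0943
risk, untreated calves = 127/529 = 0.2401
RR = 0.0943 / 0.2401 = 0.393

RR ≈ 0.393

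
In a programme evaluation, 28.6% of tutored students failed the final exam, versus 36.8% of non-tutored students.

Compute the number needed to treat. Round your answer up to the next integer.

NNT = 13

absolute risk difference = 0.082000
1 / 0.082000 = 12.195 → round up → 13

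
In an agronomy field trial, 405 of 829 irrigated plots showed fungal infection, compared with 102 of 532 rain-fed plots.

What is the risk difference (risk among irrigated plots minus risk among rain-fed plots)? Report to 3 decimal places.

risk, irrigated plots = 405/829 = 0.4885
risk, rain-fed plots = 102/532 = 0.1917
risk difference = 0.4885 − 0.1917 = 0.297

RD = 0.297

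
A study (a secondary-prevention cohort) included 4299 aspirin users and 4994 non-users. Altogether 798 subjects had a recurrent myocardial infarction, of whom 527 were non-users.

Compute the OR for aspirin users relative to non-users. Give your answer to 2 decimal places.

OR ≈ 0.57

aspirin users with the outcome: 798 − 527 = 271
aspirin users without the outcome: 4299 − 271 = 4028
non-users without the outcome: 4994 − 527 = 4467
OR = (271 × 4467) / (4028 × 527) = 1210557/2122756 ≈ 0.57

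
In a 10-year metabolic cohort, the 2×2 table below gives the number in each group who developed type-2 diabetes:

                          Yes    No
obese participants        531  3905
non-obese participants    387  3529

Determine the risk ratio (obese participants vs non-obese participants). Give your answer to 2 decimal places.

risk, obese participants = 531/4436 = 0.1197
risk, non-obese participants = 387/3916 = 0.0988
RR = 0.1197 / 0.0988 = 1.21

RR = 1.21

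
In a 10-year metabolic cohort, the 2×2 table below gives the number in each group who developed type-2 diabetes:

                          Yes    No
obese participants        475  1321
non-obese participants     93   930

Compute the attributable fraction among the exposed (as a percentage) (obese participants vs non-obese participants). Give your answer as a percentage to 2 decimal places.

risk, obese participants = 475/1796 = 0.2645
risk, non-obese participants = 93/1023 = 0.0909
AR% = (0.2645 − 0.0909) / 0.2645 = 0.6563 → 65.63%

65.63%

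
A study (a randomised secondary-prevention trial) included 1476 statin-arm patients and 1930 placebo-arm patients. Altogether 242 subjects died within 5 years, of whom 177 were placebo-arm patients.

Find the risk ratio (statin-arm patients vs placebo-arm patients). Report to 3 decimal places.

statin-arm patients with the outcome: 242 − 177 = 65
statin-arm patients without the outcome: 1476 − 65 = 1411
placebo-arm patients without the outcome: 1930 − 177 = 1753
risk, statin-arm patients = 65/1476 = 0.04404
risk, placebo-arm patients = 177/1930 = 0.09171
RR = 0.04404 / 0.09171 = 0.480

RR = 0.480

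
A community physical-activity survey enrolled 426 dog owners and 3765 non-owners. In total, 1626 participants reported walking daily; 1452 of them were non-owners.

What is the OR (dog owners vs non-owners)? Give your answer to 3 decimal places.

OR = 1.100

dog owners with the outcome: 1626 − 1452 = 174
dog owners without the outcome: 426 − 174 = 252
non-owners without the outcome: 3765 − 1452 = 2313
odds, dog owners = 174/252 = 0.6905
odds, non-owners = 1452/2313 = 0.6278
OR = 0.6905 / 0.6278 = 1.100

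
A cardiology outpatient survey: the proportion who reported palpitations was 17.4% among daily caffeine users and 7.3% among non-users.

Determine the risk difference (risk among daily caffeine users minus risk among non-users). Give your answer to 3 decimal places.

risk difference = 0.1740 − 0.0730 = 0.101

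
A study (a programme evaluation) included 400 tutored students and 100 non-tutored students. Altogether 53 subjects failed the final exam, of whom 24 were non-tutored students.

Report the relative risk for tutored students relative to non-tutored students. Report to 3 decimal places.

tutored students with the outcome: 53 − 24 = 29
tutored students without the outcome: 400 − 29 = 371
non-tutored students without the outcome: 100 − 24 = 76
risk, tutored students = 29/400 = 0.0725
risk, non-tutored students = 24/100 = 0.2400
RR = 0.0725 / 0.2400 = 0.302

0.302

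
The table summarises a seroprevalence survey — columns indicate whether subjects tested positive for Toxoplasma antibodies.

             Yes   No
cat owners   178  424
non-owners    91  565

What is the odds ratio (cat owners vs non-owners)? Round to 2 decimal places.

OR = (178 × 565) / (424 × 91) = 100570/38584 ≈ 2.61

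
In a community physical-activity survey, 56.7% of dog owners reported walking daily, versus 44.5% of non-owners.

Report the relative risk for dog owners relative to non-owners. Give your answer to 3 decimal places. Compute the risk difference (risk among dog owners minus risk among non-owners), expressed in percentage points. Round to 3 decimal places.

RR = 1.274; RD = 12.200

RR = 0.5670 / 0.4450 = 1.274
risk difference = 0.5670 − 0.4450 = 0.1220 → 12.200 percentage points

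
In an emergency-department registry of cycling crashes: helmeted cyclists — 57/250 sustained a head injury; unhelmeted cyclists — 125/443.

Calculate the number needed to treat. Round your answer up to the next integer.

risk, helmeted cyclists = 57/250 = 0.228000
risk, unhelmeted cyclists = 125/443 = 0.282167
absolute risk difference = 0.054167
1 / 0.054167 = 18.461 → round up → 19

NNT ≈ 19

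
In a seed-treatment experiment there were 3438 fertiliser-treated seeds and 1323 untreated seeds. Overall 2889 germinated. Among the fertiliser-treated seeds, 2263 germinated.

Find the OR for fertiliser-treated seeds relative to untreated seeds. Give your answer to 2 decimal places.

fertiliser-treated seeds without the outcome: 3438 − 2263 = 1175
untreated seeds with the outcome: 2889 − 2263 = 626
untreated seeds without the outcome: 1323 − 626 = 697
odds, fertiliser-treated seeds = 2263/1175 = 1.9260
odds, untreated seeds = 626/697 = 0.8981
OR = 1.9260 / 0.8981 = 2.14

2.14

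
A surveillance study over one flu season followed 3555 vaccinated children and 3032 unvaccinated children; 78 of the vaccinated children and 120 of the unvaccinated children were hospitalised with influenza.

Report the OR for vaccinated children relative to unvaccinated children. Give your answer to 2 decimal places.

odds, vaccinated children = 78/3477 = 0.02243
odds, unvaccinated children = 120/2912 = 0.04121
OR = 0.02243 / 0.04121 = 0.54

0.54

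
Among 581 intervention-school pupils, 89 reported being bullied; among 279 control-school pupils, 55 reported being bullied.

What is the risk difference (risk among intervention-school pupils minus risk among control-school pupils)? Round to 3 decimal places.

risk, intervention-school pupils = 89/581 = 0.1532
risk, control-school pupils = 55/279 = 0.1971
risk difference = 0.1532 − 0.1971 = -0.044

RD: -0.044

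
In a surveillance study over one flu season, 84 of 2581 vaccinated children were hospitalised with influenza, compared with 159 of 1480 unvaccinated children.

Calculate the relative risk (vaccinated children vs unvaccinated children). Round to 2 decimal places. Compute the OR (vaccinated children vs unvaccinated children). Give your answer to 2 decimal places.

risk, vaccinated children = 84/2581 = 0.03255
risk, unvaccinated children = 159/1480 = 0.10743
RR = 0.03255 / 0.10743 = 0.30
OR = (84 × 1321) / (2497 × 159) = 110964/397023 ≈ 0.28

RR = 0.30; OR = 0.28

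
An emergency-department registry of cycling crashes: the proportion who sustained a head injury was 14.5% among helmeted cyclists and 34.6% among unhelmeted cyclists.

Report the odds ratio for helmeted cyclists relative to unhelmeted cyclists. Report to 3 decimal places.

0.321

odds, helmeted cyclists = 0.1450/0.8550 = 0.1696
odds, unhelmeted cyclists = 0.3460/0.6540 = 0.5291
OR = 0.1696 / 0.5291 = 0.321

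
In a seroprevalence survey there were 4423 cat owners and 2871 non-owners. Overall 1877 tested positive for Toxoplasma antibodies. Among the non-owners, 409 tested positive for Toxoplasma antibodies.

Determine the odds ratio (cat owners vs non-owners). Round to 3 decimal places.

cat owners with the outcome: 1877 − 409 = 1468
cat owners without the outcome: 4423 − 1468 = 2955
non-owners without the outcome: 2871 − 409 = 2462
OR = (1468 × 2462) / (2955 × 409) = 3614216/1208595 ≈ 2.990

OR = 2.990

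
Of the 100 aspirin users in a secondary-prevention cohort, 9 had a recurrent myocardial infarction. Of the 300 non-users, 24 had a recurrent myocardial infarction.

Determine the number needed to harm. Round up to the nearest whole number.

100

risk, aspirin users = 9/100 = 0.090000
risk, non-users = 24/300 = 0.080000
absolute risk difference = 0.010000
1 / 0.010000 = 100.000 → round up → 100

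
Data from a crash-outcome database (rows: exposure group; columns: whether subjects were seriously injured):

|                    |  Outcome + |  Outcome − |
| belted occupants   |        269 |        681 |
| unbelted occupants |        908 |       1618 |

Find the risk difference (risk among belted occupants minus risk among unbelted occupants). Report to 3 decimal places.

-0.076

risk, belted occupants = 269/950 = 0.2832
risk, unbelted occupants = 908/2526 = 0.3595
risk difference = 0.2832 − 0.3595 = -0.076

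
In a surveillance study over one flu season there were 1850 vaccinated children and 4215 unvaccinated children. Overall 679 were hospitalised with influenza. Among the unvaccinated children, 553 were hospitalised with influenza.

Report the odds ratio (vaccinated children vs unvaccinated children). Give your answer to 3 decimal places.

OR = 0.484

vaccinated children with the outcome: 679 − 553 = 126
vaccinated children without the outcome: 1850 − 126 = 1724
unvaccinated children without the outcome: 4215 − 553 = 3662
odds, vaccinated children = 126/1724 = 0.0731
odds, unvaccinated children = 553/3662 = 0.1510
OR = 0.0731 / 0.1510 = 0.484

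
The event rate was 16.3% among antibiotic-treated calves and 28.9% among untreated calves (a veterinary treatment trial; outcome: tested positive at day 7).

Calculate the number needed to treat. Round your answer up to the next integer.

NNT ≈ 8

absolute risk difference = 0.126000
1 / 0.126000 = 7.937 → round up → 8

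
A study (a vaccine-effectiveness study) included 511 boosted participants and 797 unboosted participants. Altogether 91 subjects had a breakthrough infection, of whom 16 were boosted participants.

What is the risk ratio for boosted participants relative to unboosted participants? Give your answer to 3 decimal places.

RR = 0.333

boosted participants without the outcome: 511 − 16 = 495
unboosted participants with the outcome: 91 − 16 = 75
unboosted participants without the outcome: 797 − 75 = 722
risk, boosted participants = 16/511 = 0.03131
risk, unboosted participants = 75/797 = 0.09410
RR = 0.03131 / 0.09410 = 0.333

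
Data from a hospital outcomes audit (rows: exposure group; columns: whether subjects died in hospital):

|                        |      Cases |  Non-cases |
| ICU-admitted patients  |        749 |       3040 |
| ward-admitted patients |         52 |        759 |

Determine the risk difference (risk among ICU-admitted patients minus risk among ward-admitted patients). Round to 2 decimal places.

risk, ICU-admitted patients = 749/3789 = 0.1977
risk, ward-admitted patients = 52/811 = 0.0641
risk difference = 0.1977 − 0.0641 = 0.13

RD ≈ 0.13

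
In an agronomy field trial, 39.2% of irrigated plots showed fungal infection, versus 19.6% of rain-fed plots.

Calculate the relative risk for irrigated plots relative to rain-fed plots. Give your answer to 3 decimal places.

RR = 0.3920 / 0.1960 = 2.000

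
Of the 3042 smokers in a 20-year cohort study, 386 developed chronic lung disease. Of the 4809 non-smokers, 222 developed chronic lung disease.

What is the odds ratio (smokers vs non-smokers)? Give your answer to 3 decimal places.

OR = (386 × 4587) / (2656 × 222) = 1770582/589632 ≈ 3.003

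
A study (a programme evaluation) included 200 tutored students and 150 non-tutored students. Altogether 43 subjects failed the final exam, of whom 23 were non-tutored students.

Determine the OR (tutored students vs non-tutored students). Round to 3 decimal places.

tutored students with the outcome: 43 − 23 = 20
tutored students without the outcome: 200 − 20 = 180
non-tutored students without the outcome: 150 − 23 = 127
OR = (20 × 127) / (180 × 23) = 2540/4140 ≈ 0.614

0.614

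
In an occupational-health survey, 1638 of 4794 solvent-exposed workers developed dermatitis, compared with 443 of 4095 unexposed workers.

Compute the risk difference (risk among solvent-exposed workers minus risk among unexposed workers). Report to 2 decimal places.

risk, solvent-exposed workers = 1638/4794 = 0.3417
risk, unexposed workers = 443/4095 = 0.1082
risk difference = 0.3417 − 0.1082 = 0.23

RD ≈ 0.23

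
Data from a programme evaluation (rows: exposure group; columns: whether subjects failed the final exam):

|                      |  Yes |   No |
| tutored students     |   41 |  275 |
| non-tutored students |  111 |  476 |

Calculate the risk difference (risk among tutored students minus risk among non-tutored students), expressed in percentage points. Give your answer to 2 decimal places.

risk, tutored students = 41/316 = 0.1297
risk, non-tutored students = 111/587 = 0.1891
risk difference = 0.1297 − 0.1891 = -0.0594 → -5.94 percentage points

RD = -5.94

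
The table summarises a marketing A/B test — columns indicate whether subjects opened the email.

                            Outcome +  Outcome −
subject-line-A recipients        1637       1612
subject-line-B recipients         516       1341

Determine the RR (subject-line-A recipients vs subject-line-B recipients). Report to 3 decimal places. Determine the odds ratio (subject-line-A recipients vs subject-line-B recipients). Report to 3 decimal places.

risk, subject-line-A recipients = 1637/3249 = 0.5038
risk, subject-line-B recipients = 516/1857 = 0.2779
RR = 0.5038 / 0.2779 = 1.813
OR = (1637 × 1341) / (1612 × 516) = 2195217/831792 ≈ 2.639

RR = 1.813; OR = 2.639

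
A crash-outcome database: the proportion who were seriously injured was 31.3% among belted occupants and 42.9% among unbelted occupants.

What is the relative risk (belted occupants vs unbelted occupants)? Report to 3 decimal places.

RR = 0.3130 / 0.4290 = 0.730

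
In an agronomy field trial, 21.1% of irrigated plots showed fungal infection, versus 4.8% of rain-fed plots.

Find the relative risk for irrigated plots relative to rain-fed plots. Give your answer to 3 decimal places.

RR = 0.21100 / 0.04800 = 4.396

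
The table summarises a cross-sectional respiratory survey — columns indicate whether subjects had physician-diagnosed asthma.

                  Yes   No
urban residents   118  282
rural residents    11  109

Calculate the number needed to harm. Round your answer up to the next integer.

risk, urban residents = 118/400 = 0.295000
risk, rural residents = 11/120 = 0.091667
absolute risk difference = 0.203333
1 / 0.203333 = 4.918 → round up → 5

5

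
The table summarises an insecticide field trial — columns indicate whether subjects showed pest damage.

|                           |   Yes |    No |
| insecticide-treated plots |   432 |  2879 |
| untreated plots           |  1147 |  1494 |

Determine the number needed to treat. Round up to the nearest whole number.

risk, insecticide-treated plots = 432/3311 = 0.130474
risk, untreated plots = 1147/2641 = 0.434305
absolute risk difference = 0.303831
1 / 0.303831 = 3.291 → round up → 4

NNT ≈ 4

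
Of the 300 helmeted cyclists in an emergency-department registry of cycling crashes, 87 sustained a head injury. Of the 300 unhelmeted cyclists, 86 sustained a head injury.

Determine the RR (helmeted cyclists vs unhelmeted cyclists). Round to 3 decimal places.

risk, helmeted cyclists = 87/300 = 0.2900
risk, unhelmeted cyclists = 86/300 = 0.2867
RR = 0.2900 / 0.2867 = 1.012

1.012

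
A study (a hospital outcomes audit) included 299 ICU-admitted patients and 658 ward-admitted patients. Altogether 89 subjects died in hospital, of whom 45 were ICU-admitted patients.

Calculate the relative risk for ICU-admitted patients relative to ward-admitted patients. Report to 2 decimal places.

ICU-admitted patients without the outcome: 299 − 45 = 254
ward-admitted patients with the outcome: 89 − 45 = 44
ward-admitted patients without the outcome: 658 − 44 = 614
risk, ICU-admitted patients = 45/299 = 0.1505
risk, ward-admitted patients = 44/658 = 0.0669
RR = 0.1505 / 0.0669 = 2.25

2.25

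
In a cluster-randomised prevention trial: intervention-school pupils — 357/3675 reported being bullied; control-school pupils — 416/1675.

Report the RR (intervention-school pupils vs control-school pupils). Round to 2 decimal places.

risk, intervention-school pupils = 357/3675 = 0.0971
risk, control-school pupils = 416/1675 = 0.2484
RR = 0.0971 / 0.2484 = 0.39

RR: 0.39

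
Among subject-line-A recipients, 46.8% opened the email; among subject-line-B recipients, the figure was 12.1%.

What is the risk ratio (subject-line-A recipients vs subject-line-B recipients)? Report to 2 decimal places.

RR = 0.4680 / 0.1210 = 3.87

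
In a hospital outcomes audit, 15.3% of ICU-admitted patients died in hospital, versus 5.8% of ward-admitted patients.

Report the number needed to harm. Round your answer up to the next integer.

absolute risk difference = 0.095000
1 / 0.095000 = 10.526 → round up → 11

NNH = 11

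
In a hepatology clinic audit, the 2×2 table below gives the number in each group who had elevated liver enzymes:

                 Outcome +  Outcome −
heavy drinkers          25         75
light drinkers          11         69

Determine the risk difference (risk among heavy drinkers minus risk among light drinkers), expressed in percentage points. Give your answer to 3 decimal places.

risk, heavy drinkers = 25/100 = 0.2500
risk, light drinkers = 11/80 = 0.1375
risk difference = 0.2500 − 0.1375 = 0.1125 → 11.250 percentage points

RD: 11.250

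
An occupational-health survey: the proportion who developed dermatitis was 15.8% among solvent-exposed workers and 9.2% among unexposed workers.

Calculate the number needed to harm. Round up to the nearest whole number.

absolute risk difference = 0.066000
1 / 0.066000 = 15.152 → round up → 16

16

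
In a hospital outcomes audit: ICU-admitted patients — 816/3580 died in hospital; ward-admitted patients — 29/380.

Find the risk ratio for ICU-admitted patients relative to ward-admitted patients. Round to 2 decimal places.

2.99

risk, ICU-admitted patients = 816/3580 = 0.2279
risk, ward-admitted patients = 29/380 = 0.0763
RR = 0.2279 / 0.0763 = 2.99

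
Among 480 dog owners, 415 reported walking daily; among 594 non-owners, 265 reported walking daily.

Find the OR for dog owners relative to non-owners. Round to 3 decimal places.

OR = (415 × 329) / (65 × 265) = 136535/17225 ≈ 7.927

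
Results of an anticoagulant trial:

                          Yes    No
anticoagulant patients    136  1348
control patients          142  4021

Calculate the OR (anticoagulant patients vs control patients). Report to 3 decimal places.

odds, anticoagulant patients = 136/1348 = 0.10089
odds, control patients = 142/4021 = 0.03531
OR = 0.10089 / 0.03531 = 2.857

2.857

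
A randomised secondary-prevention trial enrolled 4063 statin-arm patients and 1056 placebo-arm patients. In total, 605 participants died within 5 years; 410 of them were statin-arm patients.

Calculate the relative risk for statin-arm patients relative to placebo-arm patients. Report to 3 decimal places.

0.546

statin-arm patients without the outcome: 4063 − 410 = 3653
placebo-arm patients with the outcome: 605 − 410 = 195
placebo-arm patients without the outcome: 1056 − 195 = 861
risk, statin-arm patients = 410/4063 = 0.1009
risk, placebo-arm patients = 195/1056 = 0.1847
RR = 0.1009 / 0.1847 = 0.546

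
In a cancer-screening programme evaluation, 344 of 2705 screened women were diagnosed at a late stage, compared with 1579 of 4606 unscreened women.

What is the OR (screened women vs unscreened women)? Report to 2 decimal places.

OR = (344 × 3027) / (2361 × 1579) = 1041288/3728019 ≈ 0.28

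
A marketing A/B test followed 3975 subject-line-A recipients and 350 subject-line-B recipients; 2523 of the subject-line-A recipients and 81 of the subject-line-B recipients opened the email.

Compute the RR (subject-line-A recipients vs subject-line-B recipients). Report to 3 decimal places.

2.743

risk, subject-line-A recipients = 2523/3975 = 0.6347
risk, subject-line-B recipients = 81/350 = 0.2314
RR = 0.6347 / 0.2314 = 2.743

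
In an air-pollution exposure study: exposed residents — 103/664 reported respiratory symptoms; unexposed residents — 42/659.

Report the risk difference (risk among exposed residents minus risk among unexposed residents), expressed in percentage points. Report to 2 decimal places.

risk, exposed residents = 103/664 = 0.1551
risk, unexposed residents = 42/659 = 0.0637
risk difference = 0.1551 − 0.0637 = 0.0914 → 9.14 percentage points

9.14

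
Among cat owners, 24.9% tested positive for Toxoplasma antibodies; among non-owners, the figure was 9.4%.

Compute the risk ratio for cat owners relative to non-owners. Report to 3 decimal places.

RR = 0.2490 / 0.0940 = 2.649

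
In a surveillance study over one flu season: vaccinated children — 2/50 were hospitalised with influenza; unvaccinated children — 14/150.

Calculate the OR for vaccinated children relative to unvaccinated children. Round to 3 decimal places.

OR = (2 × 136) / (48 × 14) = 272/672 ≈ 0.405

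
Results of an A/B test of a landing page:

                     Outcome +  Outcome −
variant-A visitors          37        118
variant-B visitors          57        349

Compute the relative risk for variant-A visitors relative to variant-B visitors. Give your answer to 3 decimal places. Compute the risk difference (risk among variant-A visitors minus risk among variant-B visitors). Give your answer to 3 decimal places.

RR = 1.700; RD = 0.098

risk, variant-A visitors = 37/155 = 0.2387
risk, variant-B visitors = 57/406 = 0.1404
RR = 0.2387 / 0.1404 = 1.700
risk difference = 0.2387 − 0.1404 = 0.098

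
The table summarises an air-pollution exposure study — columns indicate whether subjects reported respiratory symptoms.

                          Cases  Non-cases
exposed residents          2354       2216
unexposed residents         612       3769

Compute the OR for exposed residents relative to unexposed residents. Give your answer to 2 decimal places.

6.54

odds, exposed residents = 2354/2216 = 1.0623
odds, unexposed residents = 612/3769 = 0.1624
OR = 1.0623 / 0.1624 = 6.54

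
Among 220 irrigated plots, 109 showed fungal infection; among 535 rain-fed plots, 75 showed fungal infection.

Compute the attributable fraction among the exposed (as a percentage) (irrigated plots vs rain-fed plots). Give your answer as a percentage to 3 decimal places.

71.705%

risk, irrigated plots = 109/220 = 0.4955
risk, rain-fed plots = 75/535 = 0.1402
AR% = (0.4955 − 0.1402) / 0.4955 = 0.7171 → 71.705%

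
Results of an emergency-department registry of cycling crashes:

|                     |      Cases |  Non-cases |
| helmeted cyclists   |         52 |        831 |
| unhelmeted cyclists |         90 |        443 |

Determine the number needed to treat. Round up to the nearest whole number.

risk, helmeted cyclists = 52/883 = 0.058890
risk, unhelmeted cyclists = 90/533 = 0.168856
absolute risk difference = 0.109965
1 / 0.109965 = 9.094 → round up → 10

10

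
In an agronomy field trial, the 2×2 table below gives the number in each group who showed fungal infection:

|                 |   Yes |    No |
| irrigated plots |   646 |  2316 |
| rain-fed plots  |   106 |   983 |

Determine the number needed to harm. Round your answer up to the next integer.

9

risk, irrigated plots = 646/2962 = 0.218096
risk, rain-fed plots = 106/1089 = 0.097337
absolute risk difference = 0.120759
1 / 0.120759 = 8.281 → round up → 9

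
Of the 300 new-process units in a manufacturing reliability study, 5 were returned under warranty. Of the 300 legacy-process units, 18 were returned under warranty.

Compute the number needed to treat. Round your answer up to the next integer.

24

risk, new-process units = 5/300 = 0.016667
risk, legacy-process units = 18/300 = 0.060000
absolute risk difference = 0.043333
1 / 0.043333 = 23.077 → round up → 24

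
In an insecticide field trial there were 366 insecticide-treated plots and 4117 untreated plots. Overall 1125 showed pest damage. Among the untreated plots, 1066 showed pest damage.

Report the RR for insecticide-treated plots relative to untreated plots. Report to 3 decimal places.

insecticide-treated plots with the outcome: 1125 − 1066 = 59
insecticide-treated plots without the outcome: 366 − 59 = 307
untreated plots without the outcome: 4117 − 1066 = 3051
risk, insecticide-treated plots = 59/366 = 0.1612
risk, untreated plots = 1066/4117 = 0.2589
RR = 0.1612 / 0.2589 = 0.623

RR: 0.623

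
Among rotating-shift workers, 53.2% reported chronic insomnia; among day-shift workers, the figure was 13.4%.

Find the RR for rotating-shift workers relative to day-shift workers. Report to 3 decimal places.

RR = 0.5320 / 0.1340 = 3.970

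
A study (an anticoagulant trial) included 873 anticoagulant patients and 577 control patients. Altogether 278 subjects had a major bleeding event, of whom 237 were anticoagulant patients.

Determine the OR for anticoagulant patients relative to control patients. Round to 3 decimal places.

anticoagulant patients without the outcome: 873 − 237 = 636
control patients with the outcome: 278 − 237 = 41
control patients without the outcome: 577 − 41 = 536
OR = (237 × 536) / (636 × 41) = 127032/26076 ≈ 4.872

OR: 4.872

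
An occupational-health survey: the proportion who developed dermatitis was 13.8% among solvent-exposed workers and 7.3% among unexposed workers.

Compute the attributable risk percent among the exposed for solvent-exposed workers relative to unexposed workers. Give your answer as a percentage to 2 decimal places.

AR% = (0.1380 − 0.0730) / 0.1380 = 0.4710 → 47.10%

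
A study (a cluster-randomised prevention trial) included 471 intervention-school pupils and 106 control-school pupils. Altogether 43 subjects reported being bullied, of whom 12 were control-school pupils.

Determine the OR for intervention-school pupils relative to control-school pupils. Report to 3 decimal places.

0.552

intervention-school pupils with the outcome: 43 − 12 = 31
intervention-school pupils without the outcome: 471 − 31 = 440
control-school pupils without the outcome: 106 − 12 = 94
odds, intervention-school pupils = 31/440 = 0.0705
odds, control-school pupils = 12/94 = 0.1277
OR = 0.0705 / 0.1277 = 0.552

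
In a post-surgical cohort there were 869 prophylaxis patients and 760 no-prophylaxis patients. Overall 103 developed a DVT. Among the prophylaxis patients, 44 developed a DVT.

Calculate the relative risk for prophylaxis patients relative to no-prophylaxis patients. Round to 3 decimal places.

prophylaxis patients without the outcome: 869 − 44 = 825
no-prophylaxis patients with the outcome: 103 − 44 = 59
no-prophylaxis patients without the outcome: 760 − 59 = 701
risk, prophylaxis patients = 44/869 = 0.0506
risk, no-prophylaxis patients = 59/760 = 0.0776
RR = 0.0506 / 0.0776 = 0.652

RR = 0.652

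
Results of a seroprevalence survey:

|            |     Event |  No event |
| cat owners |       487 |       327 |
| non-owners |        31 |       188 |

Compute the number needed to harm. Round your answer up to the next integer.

risk, cat owners = 487/814 = 0.598280
risk, non-owners = 31/219 = 0.141553
absolute risk difference = 0.456728
1 / 0.456728 = 2.189 → round up → 3

NNH = 3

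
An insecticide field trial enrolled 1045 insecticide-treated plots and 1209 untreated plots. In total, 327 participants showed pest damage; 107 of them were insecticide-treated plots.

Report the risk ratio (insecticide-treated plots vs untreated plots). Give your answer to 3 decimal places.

RR = 0.563

insecticide-treated plots without the outcome: 1045 − 107 = 938
untreated plots with the outcome: 327 − 107 = 220
untreated plots without the outcome: 1209 − 220 = 989
risk, insecticide-treated plots = 107/1045 = 0.1024
risk, untreated plots = 220/1209 = 0.1820
RR = 0.1024 / 0.1820 = 0.563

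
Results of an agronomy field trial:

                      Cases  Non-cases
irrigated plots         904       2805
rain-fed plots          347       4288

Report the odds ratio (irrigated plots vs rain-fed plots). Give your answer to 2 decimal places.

OR = 3.98

odds, irrigated plots = 904/2805 = 0.3223
odds, rain-fed plots = 347/4288 = 0.0809
OR = 0.3223 / 0.0809 = 3.98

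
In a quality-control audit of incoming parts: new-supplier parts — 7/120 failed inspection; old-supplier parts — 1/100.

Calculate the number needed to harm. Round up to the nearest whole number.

21

risk, new-supplier parts = 7/120 = 0.058333
risk, old-supplier parts = 1/100 = 0.010000
absolute risk difference = 0.048333
1 / 0.048333 = 20.690 → round up → 21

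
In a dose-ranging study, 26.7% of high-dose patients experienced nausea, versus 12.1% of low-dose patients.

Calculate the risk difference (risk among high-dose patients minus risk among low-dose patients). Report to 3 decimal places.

risk difference = 0.2670 − 0.1210 = 0.146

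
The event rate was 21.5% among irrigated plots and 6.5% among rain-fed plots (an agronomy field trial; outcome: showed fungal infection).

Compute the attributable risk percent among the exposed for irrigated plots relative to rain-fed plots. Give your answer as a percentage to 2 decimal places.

AR% = (0.2150 − 0.0650) / 0.2150 = 0.6977 → 69.77%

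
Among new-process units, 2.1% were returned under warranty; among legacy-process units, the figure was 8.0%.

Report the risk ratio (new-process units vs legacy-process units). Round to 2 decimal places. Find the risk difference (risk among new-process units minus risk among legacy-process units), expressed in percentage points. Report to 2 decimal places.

RR = 0.26; RD = -5.90

RR = 0.02100 / 0.08000 = 0.26
risk difference = 0.02100 − 0.08000 = -0.05900 → -5.90 percentage points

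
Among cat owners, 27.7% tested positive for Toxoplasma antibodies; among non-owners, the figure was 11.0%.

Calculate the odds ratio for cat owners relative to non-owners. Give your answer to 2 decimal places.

3.10

odds, cat owners = 0.2770/0.7230 = 0.3831
odds, non-owners = 0.1100/0.8900 = 0.1236
OR = 0.3831 / 0.1236 = 3.10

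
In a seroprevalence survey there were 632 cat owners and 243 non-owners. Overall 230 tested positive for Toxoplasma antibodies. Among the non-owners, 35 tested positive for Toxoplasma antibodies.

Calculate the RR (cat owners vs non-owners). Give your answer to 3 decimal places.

cat owners with the outcome: 230 − 35 = 195
cat owners without the outcome: 632 − 195 = 437
non-owners without the outcome: 243 − 35 = 208
risk, cat owners = 195/632 = 0.3085
risk, non-owners = 35/243 = 0.1440
RR = 0.3085 / 0.1440 = 2.142

2.142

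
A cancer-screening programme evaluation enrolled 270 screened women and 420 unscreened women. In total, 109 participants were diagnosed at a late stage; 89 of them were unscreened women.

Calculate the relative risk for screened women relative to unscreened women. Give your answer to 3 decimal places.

RR: 0.350

screened women with the outcome: 109 − 89 = 20
screened women without the outcome: 270 − 20 = 250
unscreened women without the outcome: 420 − 89 = 331
risk, screened women = 20/270 = 0.0741
risk, unscreened women = 89/420 = 0.2119
RR = 0.0741 / 0.2119 = 0.350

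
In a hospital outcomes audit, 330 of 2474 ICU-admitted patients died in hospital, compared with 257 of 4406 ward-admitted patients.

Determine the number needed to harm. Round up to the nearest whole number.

risk, ICU-admitted patients = 330/2474 = 0.133387
risk, ward-admitted patients = 257/4406 = 0.058330
absolute risk difference = 0.075058
1 / 0.075058 = 13.323 → round up → 14

NNH = 14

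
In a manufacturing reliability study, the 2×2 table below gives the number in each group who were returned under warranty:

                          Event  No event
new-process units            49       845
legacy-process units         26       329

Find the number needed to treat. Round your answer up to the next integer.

NNT: 55

risk, new-process units = 49/894 = 0.054810
risk, legacy-process units = 26/355 = 0.073239
absolute risk difference = 0.018430
1 / 0.018430 = 54.259 → round up → 55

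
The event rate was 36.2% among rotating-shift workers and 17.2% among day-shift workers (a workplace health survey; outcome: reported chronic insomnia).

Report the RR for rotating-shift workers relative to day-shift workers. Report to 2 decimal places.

RR = 0.3620 / 0.1720 = 2.10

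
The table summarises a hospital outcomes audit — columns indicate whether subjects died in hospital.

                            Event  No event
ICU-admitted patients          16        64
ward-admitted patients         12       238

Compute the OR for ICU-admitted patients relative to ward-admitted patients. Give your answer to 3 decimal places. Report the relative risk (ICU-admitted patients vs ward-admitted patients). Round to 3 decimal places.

OR = 4.958; RR = 4.167

odds, ICU-admitted patients = 16/64 = 0.25000
odds, ward-admitted patients = 12/238 = 0.05042
OR = 0.25000 / 0.05042 = 4.958
risk, ICU-admitted patients = 16/80 = 0.20000
risk, ward-admitted patients = 12/250 = 0.04800
RR = 0.20000 / 0.04800 = 4.167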